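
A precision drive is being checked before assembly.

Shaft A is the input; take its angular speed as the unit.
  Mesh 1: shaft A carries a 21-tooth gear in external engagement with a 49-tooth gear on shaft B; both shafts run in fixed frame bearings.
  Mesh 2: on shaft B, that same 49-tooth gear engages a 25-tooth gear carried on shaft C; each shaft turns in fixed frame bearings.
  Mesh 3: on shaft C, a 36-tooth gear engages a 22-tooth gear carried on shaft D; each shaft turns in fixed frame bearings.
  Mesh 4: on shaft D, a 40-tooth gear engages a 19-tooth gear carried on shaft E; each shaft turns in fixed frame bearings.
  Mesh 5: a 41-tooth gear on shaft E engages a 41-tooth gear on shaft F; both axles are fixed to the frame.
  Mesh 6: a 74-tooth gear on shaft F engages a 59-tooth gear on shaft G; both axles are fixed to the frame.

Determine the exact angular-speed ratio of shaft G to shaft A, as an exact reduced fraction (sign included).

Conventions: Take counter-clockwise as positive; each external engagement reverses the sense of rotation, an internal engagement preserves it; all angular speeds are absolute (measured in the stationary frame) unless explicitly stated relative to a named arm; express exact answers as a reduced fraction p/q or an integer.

class = fixed-axis compound train [6 meshes; 6 ratios multiply, 6 sense flips]
mesh 1 [21T→49T]: running ratio 3/7, sense −
mesh 2 [49T→25T]: running ratio 21/25, sense +
mesh 3 [36T→22T]: running ratio 378/275, sense −
mesh 4 [40T→19T]: running ratio 3024/1045, sense +
mesh 5 [41T→41T]: running ratio 3024/1045, sense −
mesh 6 [74T→59T]: running ratio 223776/61655, sense +
ω_out/ω_in = 223776/61655

223776/61655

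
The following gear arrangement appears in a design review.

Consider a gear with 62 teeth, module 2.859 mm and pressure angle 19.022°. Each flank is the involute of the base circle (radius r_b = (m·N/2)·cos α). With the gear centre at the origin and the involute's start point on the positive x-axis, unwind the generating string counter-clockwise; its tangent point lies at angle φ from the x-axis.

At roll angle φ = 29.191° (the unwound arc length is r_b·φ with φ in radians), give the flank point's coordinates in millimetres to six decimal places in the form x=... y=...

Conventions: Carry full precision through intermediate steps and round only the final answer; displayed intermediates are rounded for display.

topology: single-mesh involute geometry — m = 2.859, N = 62
pitch radius r_p = m·N/2 = 2.859·62/2 = 88.629000
base radius r_b = r_p·cos α = 88.629000·cos 19.022° = 83.789280
roll angle φ = 29.191° = 0.50947906 rad
x = r_b·(cos φ + φ·sin φ) = 93.968263
y = r_b·(sin φ − φ·cos φ) = 3.598580

x=93.968263 y=3.598580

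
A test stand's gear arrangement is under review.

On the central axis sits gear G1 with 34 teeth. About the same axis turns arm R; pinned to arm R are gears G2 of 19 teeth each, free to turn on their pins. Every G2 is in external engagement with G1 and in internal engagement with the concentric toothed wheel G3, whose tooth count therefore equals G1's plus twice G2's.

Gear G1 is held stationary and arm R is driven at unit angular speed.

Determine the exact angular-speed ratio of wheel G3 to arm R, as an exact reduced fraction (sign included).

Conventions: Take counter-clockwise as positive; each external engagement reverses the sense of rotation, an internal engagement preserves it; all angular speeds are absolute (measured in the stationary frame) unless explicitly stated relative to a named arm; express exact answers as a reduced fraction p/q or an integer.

53/36

class = planetary set [G3 = 34+2·19 = 72; Willis about the carrier]
ring teeth: 34 + 2·19 = 72
34(ω_sun−ω_arm) = −72(ω_ring−ω_arm),  ω_sun = 0, ω_arm = 1
ω_ring = 1 − (34/72)(0−1) = 53/36
ω_out/ω_in = 53/36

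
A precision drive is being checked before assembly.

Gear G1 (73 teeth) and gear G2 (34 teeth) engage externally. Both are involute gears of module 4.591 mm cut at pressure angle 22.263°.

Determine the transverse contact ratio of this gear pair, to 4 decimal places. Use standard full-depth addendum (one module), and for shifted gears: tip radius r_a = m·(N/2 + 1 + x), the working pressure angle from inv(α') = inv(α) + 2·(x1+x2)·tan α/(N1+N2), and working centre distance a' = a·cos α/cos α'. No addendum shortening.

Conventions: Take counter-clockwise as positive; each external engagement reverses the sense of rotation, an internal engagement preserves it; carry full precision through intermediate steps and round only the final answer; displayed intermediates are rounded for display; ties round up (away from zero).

topology: single-mesh involute geometry — m = 4.591, 73T/34T pair
base radii: r_b1 = 155.079810, r_b2 = 72.228953
tip radii: r_a1 = 172.162500, r_a2 = 82.638000
no profile shift: α' = α, a' = a
action lengths: √(r_a1²−r_b1²) = 74.767499, √(r_a2²−r_b2²) = 40.149937
base pitch p_b = π·m·cos α = 13.347879
CR = (74.767499 + 40.149937 − 245.618500·sin 22.26300°)/13.347879 = 1.637920
contact ratio ≈ 1.6379

1.6379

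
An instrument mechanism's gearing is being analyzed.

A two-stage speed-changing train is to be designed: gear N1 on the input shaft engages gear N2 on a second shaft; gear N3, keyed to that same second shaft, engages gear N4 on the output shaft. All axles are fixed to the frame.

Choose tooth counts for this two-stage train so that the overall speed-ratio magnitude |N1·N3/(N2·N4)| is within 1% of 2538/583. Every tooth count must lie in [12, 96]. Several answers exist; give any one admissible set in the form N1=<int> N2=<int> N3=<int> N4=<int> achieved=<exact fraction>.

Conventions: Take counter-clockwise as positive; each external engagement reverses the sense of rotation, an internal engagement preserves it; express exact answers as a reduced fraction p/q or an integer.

N1=54 N2=22 N3=94 N4=53 achieved=2538/583

2-stage fixed-axis compound train for ratio 2538/583
target = 2538/583 in lowest terms: an exact hit needs N1·N3 = k·2538 and N2·N4 = k·583 for one integer k, every count in [12, 96]; additionally prefer no 1:1 stage (N1 ≠ N2, N3 ≠ N4)
k = 1: no 1:1-free in-range split of k·2538 and k·583 into factor pairs; take k = 2
k = 2: N1·N3 = 5076 = 54·94, N2·N4 = 1166 = 22·53
achieved = 54·94/(22·53) = 2538/583; |achieved − target| = 0 ≤ 1269/29150 ✓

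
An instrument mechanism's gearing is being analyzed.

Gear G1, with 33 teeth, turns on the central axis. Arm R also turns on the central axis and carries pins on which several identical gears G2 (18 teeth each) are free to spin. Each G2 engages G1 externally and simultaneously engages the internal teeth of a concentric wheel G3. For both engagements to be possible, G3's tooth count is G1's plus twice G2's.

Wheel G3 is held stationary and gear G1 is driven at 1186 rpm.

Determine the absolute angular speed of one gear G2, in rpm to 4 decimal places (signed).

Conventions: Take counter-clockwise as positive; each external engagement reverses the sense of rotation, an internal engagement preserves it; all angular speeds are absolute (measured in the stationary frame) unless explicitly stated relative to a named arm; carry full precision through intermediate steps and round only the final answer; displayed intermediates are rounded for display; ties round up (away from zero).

-1087.1667 rpm

class = planetary set [G3 = 33+2·18 = 69; Willis about the carrier]
normalise by the input: solve with ω_sun = 1, then scale by 1186 rpm
ring teeth: 33 + 2·18 = 69
33(ω_sun−ω_arm) = −69(ω_ring−ω_arm),  ω_ring = 0, ω_sun = 1
33(1−ω_arm) = −69(0−ω_arm)  ⇒  102·ω_arm = 33  ⇒  ω_arm = 11/34
sun–planet mesh: 33·(1−11/34) = −18·(ω_p−ω_arm)  ⇒  ω_p−ω_arm = -253/204
ω_p = 11/34 − 253/204 = -11/12
scale: ω_p = -11/12 × 1186 rpm = -1087.1667 rpm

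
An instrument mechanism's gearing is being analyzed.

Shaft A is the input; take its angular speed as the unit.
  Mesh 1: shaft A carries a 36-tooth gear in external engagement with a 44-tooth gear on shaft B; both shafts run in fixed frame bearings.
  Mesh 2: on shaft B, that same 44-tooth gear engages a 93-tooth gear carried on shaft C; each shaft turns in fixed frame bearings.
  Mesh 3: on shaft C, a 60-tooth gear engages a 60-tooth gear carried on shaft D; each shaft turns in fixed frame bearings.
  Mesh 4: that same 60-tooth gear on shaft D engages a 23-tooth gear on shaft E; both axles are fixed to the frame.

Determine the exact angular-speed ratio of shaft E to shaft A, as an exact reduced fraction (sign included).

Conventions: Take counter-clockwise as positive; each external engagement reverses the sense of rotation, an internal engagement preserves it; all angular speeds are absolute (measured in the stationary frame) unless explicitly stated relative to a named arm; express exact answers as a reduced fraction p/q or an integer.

class = fixed-axis compound train [4 meshes; 4 ratios multiply, 4 sense flips]
mesh 1 [36T→44T]: running ratio 9/11, sense −
mesh 2 [44T→93T]: running ratio 12/31, sense +
mesh 3 [60T→60T]: running ratio 12/31, sense −
mesh 4 [60T→23T]: running ratio 720/713, sense +
ω_out/ω_in = 720/713

720/713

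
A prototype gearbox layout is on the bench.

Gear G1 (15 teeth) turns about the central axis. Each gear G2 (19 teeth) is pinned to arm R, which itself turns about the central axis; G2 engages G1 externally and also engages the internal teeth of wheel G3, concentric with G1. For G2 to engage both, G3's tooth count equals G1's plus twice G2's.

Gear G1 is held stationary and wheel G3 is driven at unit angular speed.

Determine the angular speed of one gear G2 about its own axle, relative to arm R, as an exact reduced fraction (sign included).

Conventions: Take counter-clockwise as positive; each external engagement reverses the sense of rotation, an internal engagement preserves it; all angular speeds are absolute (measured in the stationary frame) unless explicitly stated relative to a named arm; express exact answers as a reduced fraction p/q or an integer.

topology: planetary set — G1 15T / G2 19T / G3 53T, arm = carrier (Willis)
ring teeth: 15 + 2·19 = 53
15(ω_sun−ω_arm) = −53(ω_ring−ω_arm),  ω_sun = 0, ω_ring = 1
15(0−ω_arm) = −53(1−ω_arm)  ⇒  68·ω_arm = 53  ⇒  ω_arm = 53/68
sun–planet mesh: 15·(0−53/68) = −19·(ω_p−ω_arm)  ⇒  ω_p−ω_arm = 795/1292
exact speed ratio = 795/1292

795/1292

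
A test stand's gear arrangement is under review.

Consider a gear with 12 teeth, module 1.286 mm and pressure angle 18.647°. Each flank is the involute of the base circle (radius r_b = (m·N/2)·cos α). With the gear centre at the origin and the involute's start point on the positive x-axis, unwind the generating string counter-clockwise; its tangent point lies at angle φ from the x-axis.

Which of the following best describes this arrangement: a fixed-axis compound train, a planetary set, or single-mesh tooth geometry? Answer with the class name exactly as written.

topology: single-mesh involute geometry — m = 1.286, N = 12
classification: single-mesh tooth geometry

single-mesh tooth geometry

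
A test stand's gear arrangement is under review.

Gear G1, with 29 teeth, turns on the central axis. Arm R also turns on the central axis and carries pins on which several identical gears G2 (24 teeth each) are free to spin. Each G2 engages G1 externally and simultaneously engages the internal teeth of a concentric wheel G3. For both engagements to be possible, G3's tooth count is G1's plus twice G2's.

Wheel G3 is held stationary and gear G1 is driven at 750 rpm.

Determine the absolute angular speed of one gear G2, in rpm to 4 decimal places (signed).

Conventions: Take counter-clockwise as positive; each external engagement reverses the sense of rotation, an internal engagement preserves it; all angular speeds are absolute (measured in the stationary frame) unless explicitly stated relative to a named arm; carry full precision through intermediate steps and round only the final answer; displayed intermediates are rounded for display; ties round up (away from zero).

planetary set (29T centre, 24T on arm, 77T internal) — Willis relation
normalise by the input: solve with ω_sun = 1, then scale by 750 rpm
ring teeth: 29 + 2·24 = 77
29(ω_sun−ω_arm) = −77(ω_ring−ω_arm),  ω_ring = 0, ω_sun = 1
29(1−ω_arm) = −77(0−ω_arm)  ⇒  106·ω_arm = 29  ⇒  ω_arm = 29/106
sun–planet mesh: 29·(1−29/106) = −24·(ω_p−ω_arm)  ⇒  ω_p−ω_arm = -2233/2544
ω_p = 29/106 − 2233/2544 = -29/48
scale: ω_p = -29/48 × 750 rpm = -453.1250 rpm

-453.1250 rpm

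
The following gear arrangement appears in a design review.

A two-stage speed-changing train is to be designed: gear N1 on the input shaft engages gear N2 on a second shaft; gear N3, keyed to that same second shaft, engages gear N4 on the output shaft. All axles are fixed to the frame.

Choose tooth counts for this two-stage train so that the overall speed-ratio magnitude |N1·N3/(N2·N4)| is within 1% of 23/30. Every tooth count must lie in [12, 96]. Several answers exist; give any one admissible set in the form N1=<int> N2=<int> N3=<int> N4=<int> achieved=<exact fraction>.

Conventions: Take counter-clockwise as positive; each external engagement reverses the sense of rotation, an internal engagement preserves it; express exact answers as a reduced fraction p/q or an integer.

2-stage fixed-axis compound train for ratio 23/30
target = 23/30 in lowest terms: an exact hit needs N1·N3 = k·23 and N2·N4 = k·30 for one integer k, every count in [12, 96]; additionally prefer no 1:1 stage (N1 ≠ N2, N3 ≠ N4)
k = 1…11: no 1:1-free in-range split of k·23 and k·30 into factor pairs; take k = 12
k = 12: N1·N3 = 276 = 12·23, N2·N4 = 360 = 30·12
achieved = 12·23/(30·12) = 23/30; |achieved − target| = 0 ≤ 23/3000 ✓

N1=12 N2=30 N3=23 N4=12 achieved=23/30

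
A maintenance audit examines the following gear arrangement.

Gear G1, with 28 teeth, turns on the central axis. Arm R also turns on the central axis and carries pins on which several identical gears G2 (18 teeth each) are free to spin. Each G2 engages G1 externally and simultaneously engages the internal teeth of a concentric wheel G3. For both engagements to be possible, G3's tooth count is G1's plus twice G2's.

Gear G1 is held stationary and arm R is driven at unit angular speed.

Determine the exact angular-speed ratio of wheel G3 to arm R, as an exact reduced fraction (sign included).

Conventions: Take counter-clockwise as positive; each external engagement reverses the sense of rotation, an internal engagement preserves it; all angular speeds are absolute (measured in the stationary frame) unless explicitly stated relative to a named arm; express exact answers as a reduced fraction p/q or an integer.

23/16

topology: planetary set — G1 28T / G2 18T / G3 64T, arm = carrier (Willis)
ring teeth: 28 + 2·18 = 64
28(ω_sun−ω_arm) = −64(ω_ring−ω_arm),  ω_sun = 0, ω_arm = 1
ω_ring = 1 − (28/64)(0−1) = 23/16
ω_out/ω_in = 23/16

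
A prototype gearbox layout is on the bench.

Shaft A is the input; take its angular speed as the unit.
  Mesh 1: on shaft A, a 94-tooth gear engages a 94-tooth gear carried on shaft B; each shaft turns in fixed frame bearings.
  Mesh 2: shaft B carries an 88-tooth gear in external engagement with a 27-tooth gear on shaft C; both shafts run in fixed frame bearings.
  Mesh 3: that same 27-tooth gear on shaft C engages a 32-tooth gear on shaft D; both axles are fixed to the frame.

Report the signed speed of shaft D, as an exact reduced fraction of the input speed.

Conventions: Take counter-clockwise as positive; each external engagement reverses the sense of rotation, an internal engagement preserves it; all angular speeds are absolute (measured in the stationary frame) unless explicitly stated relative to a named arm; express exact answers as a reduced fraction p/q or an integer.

3-mesh fixed-axis compound train (all bearings frame-fixed)
mesh 1 [94T→94T]: |ω|/ω_in = 1×94/94 = 1, sense flips to −
mesh 2 [88T→27T]: |ω|/ω_in = 1×88/27 = 88/27, sense flips to +
mesh 3 [27T→32T]: |ω|/ω_in = (88/27)×27/32 = 11/4, sense flips to −
signed output speed (× input speed) = -11/4

-11/4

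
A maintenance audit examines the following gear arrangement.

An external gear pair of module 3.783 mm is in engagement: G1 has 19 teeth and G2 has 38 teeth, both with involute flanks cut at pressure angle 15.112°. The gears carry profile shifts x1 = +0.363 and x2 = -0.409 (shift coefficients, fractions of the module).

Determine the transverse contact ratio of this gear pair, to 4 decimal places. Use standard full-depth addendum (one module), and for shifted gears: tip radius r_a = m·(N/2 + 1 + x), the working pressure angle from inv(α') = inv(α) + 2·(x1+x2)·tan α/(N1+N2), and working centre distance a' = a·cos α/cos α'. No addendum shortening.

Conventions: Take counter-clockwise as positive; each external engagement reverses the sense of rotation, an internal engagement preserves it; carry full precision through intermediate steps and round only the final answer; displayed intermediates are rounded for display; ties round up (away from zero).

1.7977

topology: single-mesh involute geometry — m = 3.783, 19T/38T pair
base radii: r_b1 = 34.695677, r_b2 = 69.391353
tip radii: r_a1 = 41.094729, r_a2 = 74.112753
inv(α') = inv(15.112°) + 2·(+0.363-0.409)·tan α/(19+38) = 0.00585539  ⇒  α' = 14.76109°
a' = a·cos α / cos α' = 107.8155·cos 15.112°/cos 14.76109° = 107.639494
action lengths: √(r_a1²−r_b1²) = 22.022415, √(r_a2²−r_b2²) = 26.029604
base pitch p_b = π·m·cos α = 11.473651
CR = (22.022415 + 26.029604 − 107.639494·sin 14.76109°)/11.473651 = 1.797741
contact ratio ≈ 1.7977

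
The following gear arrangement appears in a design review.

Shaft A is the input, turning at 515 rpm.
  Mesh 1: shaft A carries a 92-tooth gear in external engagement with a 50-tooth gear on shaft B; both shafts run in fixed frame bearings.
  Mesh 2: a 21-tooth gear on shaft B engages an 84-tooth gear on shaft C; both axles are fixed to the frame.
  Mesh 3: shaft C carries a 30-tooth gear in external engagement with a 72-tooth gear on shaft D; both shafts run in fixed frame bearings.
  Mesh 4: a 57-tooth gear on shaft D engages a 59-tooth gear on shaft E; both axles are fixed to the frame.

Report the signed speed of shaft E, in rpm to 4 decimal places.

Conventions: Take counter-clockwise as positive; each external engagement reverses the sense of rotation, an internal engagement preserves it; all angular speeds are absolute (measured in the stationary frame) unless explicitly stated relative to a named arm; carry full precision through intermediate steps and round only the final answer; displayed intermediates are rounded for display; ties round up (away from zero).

recognized (5 fixed axles, 4 meshes): fixed-axis compound train
mesh 1 [92T→50T]: ω = 515.0000×92/50 = 947.6000 rpm, sense flips to −
mesh 2 [21T→84T]: ω = 947.6000×21/84 = 236.9000 rpm, sense flips to +
mesh 3 [30T→72T]: ω = 236.9000×30/72 = 98.7083 rpm, sense flips to −
mesh 4 [57T→59T]: ω = 98.7083×57/59 = 95.3623 rpm, sense flips to +
signed output speed = +95.3623 rpm

+95.3623 rpm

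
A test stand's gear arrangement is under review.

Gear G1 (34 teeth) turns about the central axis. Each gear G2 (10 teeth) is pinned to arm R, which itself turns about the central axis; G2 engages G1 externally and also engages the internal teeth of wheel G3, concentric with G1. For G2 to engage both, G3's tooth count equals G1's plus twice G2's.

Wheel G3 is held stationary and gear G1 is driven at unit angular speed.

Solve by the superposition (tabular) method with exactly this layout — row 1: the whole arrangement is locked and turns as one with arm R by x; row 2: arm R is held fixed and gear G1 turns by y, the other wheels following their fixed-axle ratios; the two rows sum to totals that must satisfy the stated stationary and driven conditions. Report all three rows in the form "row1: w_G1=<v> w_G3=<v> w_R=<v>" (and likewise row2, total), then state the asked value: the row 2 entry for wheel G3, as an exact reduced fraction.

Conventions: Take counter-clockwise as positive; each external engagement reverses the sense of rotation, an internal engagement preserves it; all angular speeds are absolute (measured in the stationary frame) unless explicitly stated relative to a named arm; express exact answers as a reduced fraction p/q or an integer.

row1: w_G1=17/44 w_G3=17/44 w_R=17/44
row2: w_G1=27/44 w_G3=-17/44 w_R=0
total: w_G1=1 w_G3=0 w_R=17/44
asked value: -17/44

planetary set (34T centre, 10T on arm, 54T internal) — Willis relation
superposition row 1 [locked train]: every member turns x
row 2 — arm fixed, fixed-axis ratios: sun y, ring −(34/54)·y, arm 0
boundary: total ω_ring = x − (34/54)·y = 0 and total ω_sun = x + y = 1  ⇒  y = 27/44, x = 17/44
row 2 ring = −(34/54)·27/44 = -17/44
totals (row 1 + row 2): sun 17/44 + 27/44 = 1, ring 17/44 + (-17/44) = 0, arm 17/44 + 0 = 17/44
asked cell (row2, ring) = -17/44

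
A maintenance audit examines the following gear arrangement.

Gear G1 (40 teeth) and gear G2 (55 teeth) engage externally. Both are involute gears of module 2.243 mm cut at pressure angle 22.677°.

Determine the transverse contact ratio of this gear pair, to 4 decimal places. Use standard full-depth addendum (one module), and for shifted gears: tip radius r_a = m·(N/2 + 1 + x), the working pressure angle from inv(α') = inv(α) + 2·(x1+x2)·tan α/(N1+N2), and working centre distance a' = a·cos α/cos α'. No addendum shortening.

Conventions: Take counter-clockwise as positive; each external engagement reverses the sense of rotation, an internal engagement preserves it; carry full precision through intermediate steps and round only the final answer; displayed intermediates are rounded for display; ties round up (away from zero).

single-mesh involute tooth geometry (40T engaging 55T at module 2.243)
base radii: r_b1 = 41.392005, r_b2 = 56.914007
tip radii: r_a1 = 47.103000, r_a2 = 63.925500
no profile shift: α' = α, a' = a
action lengths: √(r_a1²−r_b1²) = 22.480982, √(r_a2²−r_b2²) = 29.107824
base pitch p_b = π·m·cos α = 6.501841
CR = (22.480982 + 29.107824 − 106.542500·sin 22.67700°)/6.501841 = 1.616907
contact ratio ≈ 1.6169

1.6169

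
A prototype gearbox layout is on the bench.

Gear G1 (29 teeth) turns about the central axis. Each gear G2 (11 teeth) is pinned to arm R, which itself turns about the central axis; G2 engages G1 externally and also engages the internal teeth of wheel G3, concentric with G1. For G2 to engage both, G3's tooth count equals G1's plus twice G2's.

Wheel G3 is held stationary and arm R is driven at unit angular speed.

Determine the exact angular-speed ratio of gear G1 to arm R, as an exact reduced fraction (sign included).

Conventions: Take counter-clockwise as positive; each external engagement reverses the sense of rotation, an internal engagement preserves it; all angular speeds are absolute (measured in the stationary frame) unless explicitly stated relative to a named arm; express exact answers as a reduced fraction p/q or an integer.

recognized (axles ride arm R): planetary set, 29/11/51 teeth
ring teeth: 29 + 2·11 = 51
29(ω_sun−ω_arm) = −51(ω_ring−ω_arm),  ω_ring = 0, ω_arm = 1
ω_sun = 1 − (51/29)(0−1) = 80/29
ω_out/ω_in = 80/29

80/29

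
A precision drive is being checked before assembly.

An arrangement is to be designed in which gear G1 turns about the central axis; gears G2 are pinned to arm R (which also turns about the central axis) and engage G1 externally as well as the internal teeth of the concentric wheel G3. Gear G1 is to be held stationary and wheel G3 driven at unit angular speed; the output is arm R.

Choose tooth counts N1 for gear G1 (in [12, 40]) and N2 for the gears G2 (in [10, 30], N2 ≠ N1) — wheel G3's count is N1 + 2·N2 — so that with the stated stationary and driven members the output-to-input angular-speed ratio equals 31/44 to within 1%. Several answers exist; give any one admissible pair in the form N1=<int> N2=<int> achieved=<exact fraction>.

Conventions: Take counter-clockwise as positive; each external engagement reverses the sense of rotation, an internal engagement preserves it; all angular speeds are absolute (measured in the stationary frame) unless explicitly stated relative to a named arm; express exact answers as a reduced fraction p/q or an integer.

planetary set to be sized for 31/44 (Willis relation)
Willis with ω_sun = 0: ω_arm/ω_ring = N3/(N1+N3); set equal to 31/44  ⇒  N3/N1 = (31/44)/(1 − 31/44) = 31/13
N3 = N1 + 2·N2  ⇒  N2/N1 = (N3/N1 − 1)/2 = (31/13 − 1)/2 = 9/13
smallest multiple with N1 ≥ 12 and N2 ≥ 10: k = 2  ⇒  N1 = 2·13 = 26, N2 = 2·9 = 18 (N1 ≤ 40, N2 ≤ 30, N2 ≠ N1 ✓), N3 = 26 + 2·18 = 62
check: N3/(N1+N3) with N1 = 26, N3 = 62 gives 31/44; |achieved − target| = 0 ≤ 31/4400 ✓

N1=26 N2=18 achieved=31/44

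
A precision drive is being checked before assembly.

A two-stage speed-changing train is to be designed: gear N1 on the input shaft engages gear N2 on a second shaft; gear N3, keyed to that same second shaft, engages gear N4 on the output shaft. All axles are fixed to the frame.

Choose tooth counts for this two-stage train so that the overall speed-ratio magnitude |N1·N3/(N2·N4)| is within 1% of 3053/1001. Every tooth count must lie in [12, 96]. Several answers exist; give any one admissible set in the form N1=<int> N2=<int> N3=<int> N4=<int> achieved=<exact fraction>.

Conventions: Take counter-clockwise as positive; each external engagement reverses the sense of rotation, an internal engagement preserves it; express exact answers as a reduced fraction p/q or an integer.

topology: fixed-axis compound train — 2 stages, target 3053/1001
target = 3053/1001 in lowest terms: an exact hit needs N1·N3 = k·3053 and N2·N4 = k·1001 for one integer k, every count in [12, 96]; additionally prefer no 1:1 stage (N1 ≠ N2, N3 ≠ N4)
k = 1: N1·N3 = 3053 = 43·71, N2·N4 = 1001 = 13·77
achieved = 43·71/(13·77) = 3053/1001; |achieved − target| = 0 ≤ 3053/100100 ✓

N1=43 N2=13 N3=71 N4=77 achieved=3053/1001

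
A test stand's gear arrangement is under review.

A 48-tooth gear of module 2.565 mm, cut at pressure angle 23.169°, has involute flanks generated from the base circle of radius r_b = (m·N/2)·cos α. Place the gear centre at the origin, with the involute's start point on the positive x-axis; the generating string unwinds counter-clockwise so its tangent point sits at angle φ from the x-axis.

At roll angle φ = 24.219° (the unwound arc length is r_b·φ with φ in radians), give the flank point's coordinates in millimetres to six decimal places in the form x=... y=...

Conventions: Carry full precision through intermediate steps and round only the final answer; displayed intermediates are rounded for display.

x=61.427567 y=1.399518

recognized (one wheel, involute flank): single-mesh tooth geometry, m = 2.565, N = 48
pitch radius r_p = m·N/2 = 2.565·48/2 = 61.560000
base radius r_b = r_p·cos α = 61.560000·cos 23.169° = 56.595084
roll angle φ = 24.219° = 0.42270129 rad
x = r_b·(cos φ + φ·sin φ) = 61.427567
y = r_b·(sin φ − φ·cos φ) = 1.399518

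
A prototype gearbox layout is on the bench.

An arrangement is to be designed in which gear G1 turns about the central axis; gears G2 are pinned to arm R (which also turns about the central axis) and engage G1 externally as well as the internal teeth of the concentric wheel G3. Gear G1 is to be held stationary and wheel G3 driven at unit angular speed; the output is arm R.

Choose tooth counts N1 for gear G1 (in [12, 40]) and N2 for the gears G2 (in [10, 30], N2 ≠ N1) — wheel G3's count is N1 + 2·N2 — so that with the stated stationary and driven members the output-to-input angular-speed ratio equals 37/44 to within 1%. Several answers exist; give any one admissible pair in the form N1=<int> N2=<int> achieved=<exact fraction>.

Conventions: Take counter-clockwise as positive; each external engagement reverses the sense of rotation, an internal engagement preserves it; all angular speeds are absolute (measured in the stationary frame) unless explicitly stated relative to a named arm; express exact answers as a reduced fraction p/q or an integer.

topology: planetary set — design target 37/44, arm = carrier (Willis)
Willis with ω_sun = 0: ω_arm/ω_ring = N3/(N1+N3); set equal to 37/44  ⇒  N3/N1 = (37/44)/(1 − 37/44) = 37/7
N3 = N1 + 2·N2  ⇒  N2/N1 = (N3/N1 − 1)/2 = (37/7 − 1)/2 = 15/7
smallest multiple with N1 ≥ 12 and N2 ≥ 10: k = 2  ⇒  N1 = 2·7 = 14, N2 = 2·15 = 30 (N1 ≤ 40, N2 ≤ 30, N2 ≠ N1 ✓), N3 = 14 + 2·30 = 74
check: N3/(N1+N3) with N1 = 14, N3 = 74 gives 37/44; |achieved − target| = 0 ≤ 37/4400 ✓

N1=14 N2=30 achieved=37/44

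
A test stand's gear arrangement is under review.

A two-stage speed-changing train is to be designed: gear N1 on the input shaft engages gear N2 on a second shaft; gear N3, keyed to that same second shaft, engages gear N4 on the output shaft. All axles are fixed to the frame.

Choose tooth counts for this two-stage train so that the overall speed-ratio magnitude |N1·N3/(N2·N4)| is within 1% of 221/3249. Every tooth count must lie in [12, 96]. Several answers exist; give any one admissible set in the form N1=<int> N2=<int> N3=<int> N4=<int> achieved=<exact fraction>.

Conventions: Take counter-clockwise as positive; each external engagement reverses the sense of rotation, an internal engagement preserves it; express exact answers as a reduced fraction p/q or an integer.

N1=13 N2=57 N3=17 N4=57 achieved=221/3249

topology: fixed-axis compound train — 2 stages, target 221/3249
target = 221/3249 in lowest terms: an exact hit needs N1·N3 = k·221 and N2·N4 = k·3249 for one integer k, every count in [12, 96]; additionally prefer no 1:1 stage (N1 ≠ N2, N3 ≠ N4)
k = 1: N1·N3 = 221 = 13·17, N2·N4 = 3249 = 57·57
achieved = 13·17/(57·57) = 221/3249; |achieved − target| = 0 ≤ 221/324900 ✓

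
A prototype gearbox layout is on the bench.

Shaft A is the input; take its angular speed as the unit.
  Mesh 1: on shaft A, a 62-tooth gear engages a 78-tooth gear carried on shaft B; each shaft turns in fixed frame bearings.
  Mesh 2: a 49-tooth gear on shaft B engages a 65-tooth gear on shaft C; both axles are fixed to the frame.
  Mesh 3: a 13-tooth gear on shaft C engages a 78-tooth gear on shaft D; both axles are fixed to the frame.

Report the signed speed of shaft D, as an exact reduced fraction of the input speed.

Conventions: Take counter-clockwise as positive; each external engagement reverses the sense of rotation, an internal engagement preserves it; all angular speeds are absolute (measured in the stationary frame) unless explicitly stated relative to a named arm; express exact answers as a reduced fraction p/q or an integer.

-1519/15210

3-mesh fixed-axis compound train (all bearings frame-fixed)
mesh 1 [62T→78T]: |ω|/ω_in = 1×62/78 = 31/39, sense flips to −
mesh 2 [49T→65T]: |ω|/ω_in = (31/39)×49/65 = 1519/2535, sense flips to +
mesh 3 [13T→78T]: |ω|/ω_in = (1519/2535)×13/78 = 1519/15210, sense flips to −
signed output speed (× input speed) = -1519/15210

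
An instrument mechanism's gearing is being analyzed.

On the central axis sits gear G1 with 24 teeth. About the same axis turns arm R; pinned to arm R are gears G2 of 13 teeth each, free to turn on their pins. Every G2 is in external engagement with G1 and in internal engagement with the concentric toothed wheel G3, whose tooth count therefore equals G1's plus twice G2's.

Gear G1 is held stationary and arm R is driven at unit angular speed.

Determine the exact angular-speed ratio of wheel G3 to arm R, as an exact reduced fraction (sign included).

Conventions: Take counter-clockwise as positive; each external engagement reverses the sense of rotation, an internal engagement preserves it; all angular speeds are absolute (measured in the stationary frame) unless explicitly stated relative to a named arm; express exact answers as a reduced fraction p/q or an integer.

37/25

class = planetary set [G3 = 24+2·13 = 50; Willis about the carrier]
ring teeth: 24 + 2·13 = 50
24(ω_sun−ω_arm) = −50(ω_ring−ω_arm),  ω_sun = 0, ω_arm = 1
ω_ring = 1 − (24/50)(0−1) = 37/25
ω_out/ω_in = 37/25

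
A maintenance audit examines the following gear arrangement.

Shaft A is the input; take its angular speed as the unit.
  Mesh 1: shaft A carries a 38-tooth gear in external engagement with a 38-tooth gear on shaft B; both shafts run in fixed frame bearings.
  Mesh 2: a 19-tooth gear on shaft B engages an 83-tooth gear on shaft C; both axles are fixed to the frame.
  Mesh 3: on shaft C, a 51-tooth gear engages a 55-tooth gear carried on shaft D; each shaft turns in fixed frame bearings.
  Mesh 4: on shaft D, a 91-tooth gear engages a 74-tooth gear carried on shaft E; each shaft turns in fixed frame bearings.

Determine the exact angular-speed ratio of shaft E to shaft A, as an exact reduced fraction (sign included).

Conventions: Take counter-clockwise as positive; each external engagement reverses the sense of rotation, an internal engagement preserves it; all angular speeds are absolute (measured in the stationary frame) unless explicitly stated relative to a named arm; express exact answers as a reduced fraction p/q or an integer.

88179/337810

class = fixed-axis compound train [4 meshes; 4 ratios multiply, 4 sense flips]
mesh 1 [38T→38T]: running ratio 1, sense −
mesh 2 [19T→83T]: running ratio 19/83, sense +
mesh 3 [51T→55T]: running ratio 969/4565, sense −
mesh 4 [91T→74T]: running ratio 88179/337810, sense +
ω_out/ω_in = 88179/337810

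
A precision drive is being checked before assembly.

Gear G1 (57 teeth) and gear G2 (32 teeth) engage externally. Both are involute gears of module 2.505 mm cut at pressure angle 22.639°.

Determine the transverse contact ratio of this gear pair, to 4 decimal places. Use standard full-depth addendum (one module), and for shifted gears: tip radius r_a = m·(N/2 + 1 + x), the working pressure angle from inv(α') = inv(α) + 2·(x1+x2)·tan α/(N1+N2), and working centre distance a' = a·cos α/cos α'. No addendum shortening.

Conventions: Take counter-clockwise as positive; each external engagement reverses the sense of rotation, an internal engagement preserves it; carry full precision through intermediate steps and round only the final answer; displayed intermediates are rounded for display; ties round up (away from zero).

recognized (one external pair, fixed centres): single-mesh tooth geometry, m = 2.505, N1 = 57, N2 = 32
base radii: r_b1 = 65.891595, r_b2 = 36.991773
tip radii: r_a1 = 73.897500, r_a2 = 42.585000
no profile shift: α' = α, a' = a
action lengths: √(r_a1²−r_b1²) = 33.453523, √(r_a2²−r_b2²) = 21.097179
base pitch p_b = π·m·cos α = 7.263318
CR = (33.453523 + 21.097179 − 111.472500·sin 22.63900°)/7.263318 = 1.602890
contact ratio ≈ 1.6029

1.6029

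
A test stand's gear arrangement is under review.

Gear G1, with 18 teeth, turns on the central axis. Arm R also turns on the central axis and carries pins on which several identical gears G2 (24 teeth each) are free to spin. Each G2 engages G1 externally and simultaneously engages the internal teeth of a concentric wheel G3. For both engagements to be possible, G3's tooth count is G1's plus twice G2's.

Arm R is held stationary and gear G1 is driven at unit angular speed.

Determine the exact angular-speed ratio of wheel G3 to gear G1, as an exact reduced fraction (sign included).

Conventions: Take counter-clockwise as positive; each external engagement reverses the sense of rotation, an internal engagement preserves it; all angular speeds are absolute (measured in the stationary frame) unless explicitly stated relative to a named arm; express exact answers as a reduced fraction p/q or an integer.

planetary set (18T centre, 24T on arm, 66T internal) — Willis relation
ring teeth: 18 + 2·24 = 66
18(ω_sun−ω_arm) = −66(ω_ring−ω_arm),  ω_arm = 0, ω_sun = 1
ω_ring = 0 − (18/66)(1−0) = -3/11
ω_out/ω_in = -3/11

-3/11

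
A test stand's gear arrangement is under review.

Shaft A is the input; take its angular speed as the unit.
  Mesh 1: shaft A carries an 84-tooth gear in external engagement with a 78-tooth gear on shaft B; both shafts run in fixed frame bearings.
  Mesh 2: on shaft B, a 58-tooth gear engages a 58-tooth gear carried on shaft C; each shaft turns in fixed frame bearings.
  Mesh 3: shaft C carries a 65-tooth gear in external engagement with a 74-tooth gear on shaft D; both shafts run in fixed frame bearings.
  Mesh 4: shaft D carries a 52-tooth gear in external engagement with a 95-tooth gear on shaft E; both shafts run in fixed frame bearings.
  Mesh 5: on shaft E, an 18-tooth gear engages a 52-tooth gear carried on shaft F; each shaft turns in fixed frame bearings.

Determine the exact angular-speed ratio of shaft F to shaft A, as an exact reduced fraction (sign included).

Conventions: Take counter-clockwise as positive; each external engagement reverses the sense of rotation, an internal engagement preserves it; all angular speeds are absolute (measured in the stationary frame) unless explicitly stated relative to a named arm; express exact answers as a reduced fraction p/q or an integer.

-126/703

class = fixed-axis compound train [5 meshes; 5 ratios multiply, 5 sense flips]
mesh 1 [84T→78T]: running ratio 14/13, sense −
mesh 2 [58T→58T]: running ratio 14/13, sense +
mesh 3 [65T→74T]: running ratio 35/37, sense −
mesh 4 [52T→95T]: running ratio 364/703, sense +
mesh 5 [18T→52T]: running ratio 126/703, sense −
ω_out/ω_in = -126/703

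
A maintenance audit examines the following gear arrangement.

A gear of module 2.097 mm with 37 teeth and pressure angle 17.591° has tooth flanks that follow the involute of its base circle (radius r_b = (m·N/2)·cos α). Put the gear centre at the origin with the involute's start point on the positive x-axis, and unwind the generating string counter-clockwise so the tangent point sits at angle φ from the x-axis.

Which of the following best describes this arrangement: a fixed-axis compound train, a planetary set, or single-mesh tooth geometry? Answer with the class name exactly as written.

single-mesh tooth geometry

topology: single-mesh involute geometry — m = 2.097, N = 37
classification: single-mesh tooth geometry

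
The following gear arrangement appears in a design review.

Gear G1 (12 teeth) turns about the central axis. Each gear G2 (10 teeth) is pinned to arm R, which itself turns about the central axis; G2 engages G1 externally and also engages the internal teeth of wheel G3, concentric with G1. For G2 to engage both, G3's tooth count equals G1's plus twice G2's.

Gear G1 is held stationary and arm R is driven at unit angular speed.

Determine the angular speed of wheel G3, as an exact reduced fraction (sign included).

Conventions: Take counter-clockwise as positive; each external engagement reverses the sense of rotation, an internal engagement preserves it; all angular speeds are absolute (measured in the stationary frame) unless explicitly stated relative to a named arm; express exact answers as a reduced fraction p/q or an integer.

recognized (axles ride arm R): planetary set, 12/10/32 teeth
ring teeth: 12 + 2·10 = 32
12(ω_sun−ω_arm) = −32(ω_ring−ω_arm),  ω_sun = 0, ω_arm = 1
ω_ring = 1 − (12/32)(0−1) = 11/8
exact speed ratio = 11/8

11/8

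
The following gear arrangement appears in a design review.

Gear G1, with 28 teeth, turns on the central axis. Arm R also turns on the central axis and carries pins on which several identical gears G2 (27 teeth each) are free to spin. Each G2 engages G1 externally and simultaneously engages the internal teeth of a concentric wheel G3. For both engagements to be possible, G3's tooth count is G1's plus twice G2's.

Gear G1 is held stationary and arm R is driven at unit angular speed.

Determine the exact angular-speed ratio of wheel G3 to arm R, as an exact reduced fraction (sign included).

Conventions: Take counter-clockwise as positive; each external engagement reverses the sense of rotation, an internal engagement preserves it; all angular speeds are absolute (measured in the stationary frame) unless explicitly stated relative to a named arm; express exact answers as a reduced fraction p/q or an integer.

55/41

class = planetary set [G3 = 28+2·27 = 82; Willis about the carrier]
ring teeth: 28 + 2·27 = 82
28(ω_sun−ω_arm) = −82(ω_ring−ω_arm),  ω_sun = 0, ω_arm = 1
ω_ring = 1 − (28/82)(0−1) = 55/41
ω_out/ω_in = 55/41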